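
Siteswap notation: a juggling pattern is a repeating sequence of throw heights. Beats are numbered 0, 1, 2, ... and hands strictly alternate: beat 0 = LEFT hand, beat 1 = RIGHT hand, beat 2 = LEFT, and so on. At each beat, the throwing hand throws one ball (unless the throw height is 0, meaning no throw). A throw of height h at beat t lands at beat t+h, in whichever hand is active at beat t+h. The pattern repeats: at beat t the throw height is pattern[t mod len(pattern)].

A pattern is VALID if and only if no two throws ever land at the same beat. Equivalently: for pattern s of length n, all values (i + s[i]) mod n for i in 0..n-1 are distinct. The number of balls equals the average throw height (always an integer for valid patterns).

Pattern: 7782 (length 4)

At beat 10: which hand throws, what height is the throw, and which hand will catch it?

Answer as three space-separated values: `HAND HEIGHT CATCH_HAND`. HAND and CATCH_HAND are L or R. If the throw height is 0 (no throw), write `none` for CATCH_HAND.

Answer: L 8 L

Derivation:
Beat 10: 10 mod 2 = 0, so hand = L
Throw height = pattern[10 mod 4] = pattern[2] = 8
Lands at beat 10+8=18, 18 mod 2 = 0, so catch hand = L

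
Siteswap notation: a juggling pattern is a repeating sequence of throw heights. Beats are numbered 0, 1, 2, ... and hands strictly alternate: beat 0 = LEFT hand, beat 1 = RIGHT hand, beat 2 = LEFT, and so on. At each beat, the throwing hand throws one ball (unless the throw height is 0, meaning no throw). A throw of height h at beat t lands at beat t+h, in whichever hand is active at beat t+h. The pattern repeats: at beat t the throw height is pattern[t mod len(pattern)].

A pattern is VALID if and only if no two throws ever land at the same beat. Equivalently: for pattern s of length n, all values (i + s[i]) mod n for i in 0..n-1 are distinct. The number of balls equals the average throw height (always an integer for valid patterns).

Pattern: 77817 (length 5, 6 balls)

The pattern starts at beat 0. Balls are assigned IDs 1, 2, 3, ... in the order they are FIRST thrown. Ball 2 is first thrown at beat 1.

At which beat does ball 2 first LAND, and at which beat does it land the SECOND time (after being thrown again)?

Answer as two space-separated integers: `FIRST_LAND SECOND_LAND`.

Beat 0 (L): throw ball1 h=7 -> lands@7:R; in-air after throw: [b1@7:R]
Beat 1 (R): throw ball2 h=7 -> lands@8:L; in-air after throw: [b1@7:R b2@8:L]
Beat 2 (L): throw ball3 h=8 -> lands@10:L; in-air after throw: [b1@7:R b2@8:L b3@10:L]
Beat 3 (R): throw ball4 h=1 -> lands@4:L; in-air after throw: [b4@4:L b1@7:R b2@8:L b3@10:L]
Beat 4 (L): throw ball4 h=7 -> lands@11:R; in-air after throw: [b1@7:R b2@8:L b3@10:L b4@11:R]
Beat 5 (R): throw ball5 h=7 -> lands@12:L; in-air after throw: [b1@7:R b2@8:L b3@10:L b4@11:R b5@12:L]
Beat 6 (L): throw ball6 h=7 -> lands@13:R; in-air after throw: [b1@7:R b2@8:L b3@10:L b4@11:R b5@12:L b6@13:R]
Beat 7 (R): throw ball1 h=8 -> lands@15:R; in-air after throw: [b2@8:L b3@10:L b4@11:R b5@12:L b6@13:R b1@15:R]
Beat 8 (L): throw ball2 h=1 -> lands@9:R; in-air after throw: [b2@9:R b3@10:L b4@11:R b5@12:L b6@13:R b1@15:R]
Beat 9 (R): throw ball2 h=7 -> lands@16:L; in-air after throw: [b3@10:L b4@11:R b5@12:L b6@13:R b1@15:R b2@16:L]
Ball 2: thrown@1 h=7 -> first land @8; rethrown@8 h=1 -> second land @9

Answer: 8 9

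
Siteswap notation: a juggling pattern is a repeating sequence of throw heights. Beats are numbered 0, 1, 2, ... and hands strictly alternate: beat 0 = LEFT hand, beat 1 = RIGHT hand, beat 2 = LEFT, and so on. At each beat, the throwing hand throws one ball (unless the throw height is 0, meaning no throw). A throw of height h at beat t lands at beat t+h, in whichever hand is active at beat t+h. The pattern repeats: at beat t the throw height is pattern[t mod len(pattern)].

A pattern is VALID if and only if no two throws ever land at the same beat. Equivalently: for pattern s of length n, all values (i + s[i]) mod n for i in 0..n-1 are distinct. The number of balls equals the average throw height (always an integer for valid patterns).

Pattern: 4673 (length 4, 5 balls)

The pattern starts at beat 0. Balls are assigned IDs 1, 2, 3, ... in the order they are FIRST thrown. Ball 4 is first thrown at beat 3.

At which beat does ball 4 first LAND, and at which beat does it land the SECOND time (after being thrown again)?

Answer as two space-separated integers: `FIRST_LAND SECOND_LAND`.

Answer: 6 13

Derivation:
Beat 0 (L): throw ball1 h=4 -> lands@4:L; in-air after throw: [b1@4:L]
Beat 1 (R): throw ball2 h=6 -> lands@7:R; in-air after throw: [b1@4:L b2@7:R]
Beat 2 (L): throw ball3 h=7 -> lands@9:R; in-air after throw: [b1@4:L b2@7:R b3@9:R]
Beat 3 (R): throw ball4 h=3 -> lands@6:L; in-air after throw: [b1@4:L b4@6:L b2@7:R b3@9:R]
Beat 4 (L): throw ball1 h=4 -> lands@8:L; in-air after throw: [b4@6:L b2@7:R b1@8:L b3@9:R]
Beat 5 (R): throw ball5 h=6 -> lands@11:R; in-air after throw: [b4@6:L b2@7:R b1@8:L b3@9:R b5@11:R]
Beat 6 (L): throw ball4 h=7 -> lands@13:R; in-air after throw: [b2@7:R b1@8:L b3@9:R b5@11:R b4@13:R]
Beat 7 (R): throw ball2 h=3 -> lands@10:L; in-air after throw: [b1@8:L b3@9:R b2@10:L b5@11:R b4@13:R]
Beat 8 (L): throw ball1 h=4 -> lands@12:L; in-air after throw: [b3@9:R b2@10:L b5@11:R b1@12:L b4@13:R]
Beat 9 (R): throw ball3 h=6 -> lands@15:R; in-air after throw: [b2@10:L b5@11:R b1@12:L b4@13:R b3@15:R]
Beat 10 (L): throw ball2 h=7 -> lands@17:R; in-air after throw: [b5@11:R b1@12:L b4@13:R b3@15:R b2@17:R]
Beat 11 (R): throw ball5 h=3 -> lands@14:L; in-air after throw: [b1@12:L b4@13:R b5@14:L b3@15:R b2@17:R]
Beat 12 (L): throw ball1 h=4 -> lands@16:L; in-air after throw: [b4@13:R b5@14:L b3@15:R b1@16:L b2@17:R]
Ball 4: thrown@3 h=3 -> first land @6; rethrown@6 h=7 -> second land @13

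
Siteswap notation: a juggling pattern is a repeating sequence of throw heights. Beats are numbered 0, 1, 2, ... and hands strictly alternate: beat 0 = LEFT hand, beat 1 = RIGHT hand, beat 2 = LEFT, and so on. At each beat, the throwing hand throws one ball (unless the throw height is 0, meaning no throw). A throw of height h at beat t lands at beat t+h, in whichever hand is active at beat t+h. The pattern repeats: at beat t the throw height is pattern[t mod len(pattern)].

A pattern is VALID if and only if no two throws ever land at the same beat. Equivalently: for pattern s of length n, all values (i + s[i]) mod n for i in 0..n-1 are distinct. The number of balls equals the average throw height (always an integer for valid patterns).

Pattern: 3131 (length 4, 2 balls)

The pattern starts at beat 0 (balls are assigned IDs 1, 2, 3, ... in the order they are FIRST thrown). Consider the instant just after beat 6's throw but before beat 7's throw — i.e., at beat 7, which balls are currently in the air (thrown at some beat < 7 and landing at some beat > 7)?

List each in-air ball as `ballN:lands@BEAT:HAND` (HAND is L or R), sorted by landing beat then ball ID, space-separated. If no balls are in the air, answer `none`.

Answer: ball2:lands@9:R

Derivation:
Beat 0 (L): throw ball1 h=3 -> lands@3:R; in-air after throw: [b1@3:R]
Beat 1 (R): throw ball2 h=1 -> lands@2:L; in-air after throw: [b2@2:L b1@3:R]
Beat 2 (L): throw ball2 h=3 -> lands@5:R; in-air after throw: [b1@3:R b2@5:R]
Beat 3 (R): throw ball1 h=1 -> lands@4:L; in-air after throw: [b1@4:L b2@5:R]
Beat 4 (L): throw ball1 h=3 -> lands@7:R; in-air after throw: [b2@5:R b1@7:R]
Beat 5 (R): throw ball2 h=1 -> lands@6:L; in-air after throw: [b2@6:L b1@7:R]
Beat 6 (L): throw ball2 h=3 -> lands@9:R; in-air after throw: [b1@7:R b2@9:R]
Beat 7 (R): throw ball1 h=1 -> lands@8:L; in-air after throw: [b1@8:L b2@9:R]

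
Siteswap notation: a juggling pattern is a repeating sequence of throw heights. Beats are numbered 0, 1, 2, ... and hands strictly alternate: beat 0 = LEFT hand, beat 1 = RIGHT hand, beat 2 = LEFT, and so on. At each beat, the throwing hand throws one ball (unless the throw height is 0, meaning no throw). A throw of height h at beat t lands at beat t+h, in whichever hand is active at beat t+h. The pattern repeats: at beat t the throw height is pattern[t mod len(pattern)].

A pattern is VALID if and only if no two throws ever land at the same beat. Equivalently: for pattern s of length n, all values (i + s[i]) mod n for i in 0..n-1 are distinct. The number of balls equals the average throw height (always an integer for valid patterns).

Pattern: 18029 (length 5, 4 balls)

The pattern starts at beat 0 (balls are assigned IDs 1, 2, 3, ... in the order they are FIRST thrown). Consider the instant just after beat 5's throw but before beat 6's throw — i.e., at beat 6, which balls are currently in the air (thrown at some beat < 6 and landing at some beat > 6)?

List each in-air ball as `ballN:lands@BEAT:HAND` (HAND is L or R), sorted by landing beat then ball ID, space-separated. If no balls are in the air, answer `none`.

Answer: ball1:lands@9:R ball3:lands@13:R

Derivation:
Beat 0 (L): throw ball1 h=1 -> lands@1:R; in-air after throw: [b1@1:R]
Beat 1 (R): throw ball1 h=8 -> lands@9:R; in-air after throw: [b1@9:R]
Beat 3 (R): throw ball2 h=2 -> lands@5:R; in-air after throw: [b2@5:R b1@9:R]
Beat 4 (L): throw ball3 h=9 -> lands@13:R; in-air after throw: [b2@5:R b1@9:R b3@13:R]
Beat 5 (R): throw ball2 h=1 -> lands@6:L; in-air after throw: [b2@6:L b1@9:R b3@13:R]
Beat 6 (L): throw ball2 h=8 -> lands@14:L; in-air after throw: [b1@9:R b3@13:R b2@14:L]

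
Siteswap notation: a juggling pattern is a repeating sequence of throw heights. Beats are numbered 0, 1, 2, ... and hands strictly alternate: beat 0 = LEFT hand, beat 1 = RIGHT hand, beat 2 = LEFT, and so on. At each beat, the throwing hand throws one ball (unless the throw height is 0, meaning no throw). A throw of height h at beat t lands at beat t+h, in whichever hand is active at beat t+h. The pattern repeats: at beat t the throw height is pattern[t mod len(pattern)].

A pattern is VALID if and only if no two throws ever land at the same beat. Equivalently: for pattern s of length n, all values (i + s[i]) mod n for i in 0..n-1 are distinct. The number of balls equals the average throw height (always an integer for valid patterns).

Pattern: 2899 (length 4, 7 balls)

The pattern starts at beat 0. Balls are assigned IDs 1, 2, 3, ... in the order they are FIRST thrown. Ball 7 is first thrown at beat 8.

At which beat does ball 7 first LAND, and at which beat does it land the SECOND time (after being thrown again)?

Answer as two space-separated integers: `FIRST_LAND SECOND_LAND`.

Beat 0 (L): throw ball1 h=2 -> lands@2:L; in-air after throw: [b1@2:L]
Beat 1 (R): throw ball2 h=8 -> lands@9:R; in-air after throw: [b1@2:L b2@9:R]
Beat 2 (L): throw ball1 h=9 -> lands@11:R; in-air after throw: [b2@9:R b1@11:R]
Beat 3 (R): throw ball3 h=9 -> lands@12:L; in-air after throw: [b2@9:R b1@11:R b3@12:L]
Beat 4 (L): throw ball4 h=2 -> lands@6:L; in-air after throw: [b4@6:L b2@9:R b1@11:R b3@12:L]
Beat 5 (R): throw ball5 h=8 -> lands@13:R; in-air after throw: [b4@6:L b2@9:R b1@11:R b3@12:L b5@13:R]
Beat 6 (L): throw ball4 h=9 -> lands@15:R; in-air after throw: [b2@9:R b1@11:R b3@12:L b5@13:R b4@15:R]
Beat 7 (R): throw ball6 h=9 -> lands@16:L; in-air after throw: [b2@9:R b1@11:R b3@12:L b5@13:R b4@15:R b6@16:L]
Beat 8 (L): throw ball7 h=2 -> lands@10:L; in-air after throw: [b2@9:R b7@10:L b1@11:R b3@12:L b5@13:R b4@15:R b6@16:L]
Beat 9 (R): throw ball2 h=8 -> lands@17:R; in-air after throw: [b7@10:L b1@11:R b3@12:L b5@13:R b4@15:R b6@16:L b2@17:R]
Beat 10 (L): throw ball7 h=9 -> lands@19:R; in-air after throw: [b1@11:R b3@12:L b5@13:R b4@15:R b6@16:L b2@17:R b7@19:R]
Beat 11 (R): throw ball1 h=9 -> lands@20:L; in-air after throw: [b3@12:L b5@13:R b4@15:R b6@16:L b2@17:R b7@19:R b1@20:L]
Beat 12 (L): throw ball3 h=2 -> lands@14:L; in-air after throw: [b5@13:R b3@14:L b4@15:R b6@16:L b2@17:R b7@19:R b1@20:L]
Beat 13 (R): throw ball5 h=8 -> lands@21:R; in-air after throw: [b3@14:L b4@15:R b6@16:L b2@17:R b7@19:R b1@20:L b5@21:R]
Beat 14 (L): throw ball3 h=9 -> lands@23:R; in-air after throw: [b4@15:R b6@16:L b2@17:R b7@19:R b1@20:L b5@21:R b3@23:R]
Beat 15 (R): throw ball4 h=9 -> lands@24:L; in-air after throw: [b6@16:L b2@17:R b7@19:R b1@20:L b5@21:R b3@23:R b4@24:L]
Beat 16 (L): throw ball6 h=2 -> lands@18:L; in-air after throw: [b2@17:R b6@18:L b7@19:R b1@20:L b5@21:R b3@23:R b4@24:L]
Beat 17 (R): throw ball2 h=8 -> lands@25:R; in-air after throw: [b6@18:L b7@19:R b1@20:L b5@21:R b3@23:R b4@24:L b2@25:R]
Beat 18 (L): throw ball6 h=9 -> lands@27:R; in-air after throw: [b7@19:R b1@20:L b5@21:R b3@23:R b4@24:L b2@25:R b6@27:R]
Beat 19 (R): throw ball7 h=9 -> lands@28:L; in-air after throw: [b1@20:L b5@21:R b3@23:R b4@24:L b2@25:R b6@27:R b7@28:L]
Ball 7: thrown@8 h=2 -> first land @10; rethrown@10 h=9 -> second land @19

Answer: 10 19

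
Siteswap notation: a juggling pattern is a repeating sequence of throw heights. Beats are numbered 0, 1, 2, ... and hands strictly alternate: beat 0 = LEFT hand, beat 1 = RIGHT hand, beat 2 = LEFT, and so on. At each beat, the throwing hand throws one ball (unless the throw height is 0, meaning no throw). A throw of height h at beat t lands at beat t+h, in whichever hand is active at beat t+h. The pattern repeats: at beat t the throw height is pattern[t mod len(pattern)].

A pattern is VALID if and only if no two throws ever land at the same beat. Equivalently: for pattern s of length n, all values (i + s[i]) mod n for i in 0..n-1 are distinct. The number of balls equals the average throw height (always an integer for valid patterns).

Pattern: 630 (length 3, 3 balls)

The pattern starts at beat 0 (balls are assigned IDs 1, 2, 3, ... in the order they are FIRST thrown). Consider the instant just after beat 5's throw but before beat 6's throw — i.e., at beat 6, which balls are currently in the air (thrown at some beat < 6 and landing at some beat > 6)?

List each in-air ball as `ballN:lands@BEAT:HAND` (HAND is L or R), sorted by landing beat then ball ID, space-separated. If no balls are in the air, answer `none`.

Answer: ball2:lands@7:R ball3:lands@9:R

Derivation:
Beat 0 (L): throw ball1 h=6 -> lands@6:L; in-air after throw: [b1@6:L]
Beat 1 (R): throw ball2 h=3 -> lands@4:L; in-air after throw: [b2@4:L b1@6:L]
Beat 3 (R): throw ball3 h=6 -> lands@9:R; in-air after throw: [b2@4:L b1@6:L b3@9:R]
Beat 4 (L): throw ball2 h=3 -> lands@7:R; in-air after throw: [b1@6:L b2@7:R b3@9:R]
Beat 6 (L): throw ball1 h=6 -> lands@12:L; in-air after throw: [b2@7:R b3@9:R b1@12:L]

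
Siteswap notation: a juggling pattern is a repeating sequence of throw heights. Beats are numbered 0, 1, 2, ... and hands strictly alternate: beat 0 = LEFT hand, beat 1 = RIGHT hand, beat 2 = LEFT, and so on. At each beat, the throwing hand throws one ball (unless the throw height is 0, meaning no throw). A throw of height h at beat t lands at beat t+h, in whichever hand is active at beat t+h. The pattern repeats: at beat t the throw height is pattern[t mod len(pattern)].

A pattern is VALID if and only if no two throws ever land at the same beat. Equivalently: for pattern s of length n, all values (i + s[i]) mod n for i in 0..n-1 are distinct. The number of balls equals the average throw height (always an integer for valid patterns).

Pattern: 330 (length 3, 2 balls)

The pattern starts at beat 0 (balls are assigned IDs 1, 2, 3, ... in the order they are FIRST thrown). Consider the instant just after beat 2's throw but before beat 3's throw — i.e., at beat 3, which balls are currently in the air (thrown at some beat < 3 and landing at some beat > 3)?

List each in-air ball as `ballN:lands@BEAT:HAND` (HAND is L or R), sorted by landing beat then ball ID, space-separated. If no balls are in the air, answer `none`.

Beat 0 (L): throw ball1 h=3 -> lands@3:R; in-air after throw: [b1@3:R]
Beat 1 (R): throw ball2 h=3 -> lands@4:L; in-air after throw: [b1@3:R b2@4:L]
Beat 3 (R): throw ball1 h=3 -> lands@6:L; in-air after throw: [b2@4:L b1@6:L]

Answer: ball2:lands@4:L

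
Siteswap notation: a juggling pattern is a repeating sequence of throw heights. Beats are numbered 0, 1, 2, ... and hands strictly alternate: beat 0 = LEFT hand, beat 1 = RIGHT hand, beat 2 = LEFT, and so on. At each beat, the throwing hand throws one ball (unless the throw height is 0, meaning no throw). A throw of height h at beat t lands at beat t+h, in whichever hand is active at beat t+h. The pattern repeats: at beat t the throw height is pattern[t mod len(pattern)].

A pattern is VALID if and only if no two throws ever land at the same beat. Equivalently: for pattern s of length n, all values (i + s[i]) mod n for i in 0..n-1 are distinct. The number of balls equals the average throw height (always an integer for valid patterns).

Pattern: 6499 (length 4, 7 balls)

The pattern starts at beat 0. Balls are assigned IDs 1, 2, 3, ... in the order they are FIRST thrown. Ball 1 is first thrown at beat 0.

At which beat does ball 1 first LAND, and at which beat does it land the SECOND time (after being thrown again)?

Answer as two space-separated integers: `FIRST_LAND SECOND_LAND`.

Beat 0 (L): throw ball1 h=6 -> lands@6:L; in-air after throw: [b1@6:L]
Beat 1 (R): throw ball2 h=4 -> lands@5:R; in-air after throw: [b2@5:R b1@6:L]
Beat 2 (L): throw ball3 h=9 -> lands@11:R; in-air after throw: [b2@5:R b1@6:L b3@11:R]
Beat 3 (R): throw ball4 h=9 -> lands@12:L; in-air after throw: [b2@5:R b1@6:L b3@11:R b4@12:L]
Beat 4 (L): throw ball5 h=6 -> lands@10:L; in-air after throw: [b2@5:R b1@6:L b5@10:L b3@11:R b4@12:L]
Beat 5 (R): throw ball2 h=4 -> lands@9:R; in-air after throw: [b1@6:L b2@9:R b5@10:L b3@11:R b4@12:L]
Beat 6 (L): throw ball1 h=9 -> lands@15:R; in-air after throw: [b2@9:R b5@10:L b3@11:R b4@12:L b1@15:R]
Beat 7 (R): throw ball6 h=9 -> lands@16:L; in-air after throw: [b2@9:R b5@10:L b3@11:R b4@12:L b1@15:R b6@16:L]
Beat 8 (L): throw ball7 h=6 -> lands@14:L; in-air after throw: [b2@9:R b5@10:L b3@11:R b4@12:L b7@14:L b1@15:R b6@16:L]
Beat 9 (R): throw ball2 h=4 -> lands@13:R; in-air after throw: [b5@10:L b3@11:R b4@12:L b2@13:R b7@14:L b1@15:R b6@16:L]
Beat 10 (L): throw ball5 h=9 -> lands@19:R; in-air after throw: [b3@11:R b4@12:L b2@13:R b7@14:L b1@15:R b6@16:L b5@19:R]
Beat 11 (R): throw ball3 h=9 -> lands@20:L; in-air after throw: [b4@12:L b2@13:R b7@14:L b1@15:R b6@16:L b5@19:R b3@20:L]
Ball 1: thrown@0 h=6 -> first land @6; rethrown@6 h=9 -> second land @15

Answer: 6 15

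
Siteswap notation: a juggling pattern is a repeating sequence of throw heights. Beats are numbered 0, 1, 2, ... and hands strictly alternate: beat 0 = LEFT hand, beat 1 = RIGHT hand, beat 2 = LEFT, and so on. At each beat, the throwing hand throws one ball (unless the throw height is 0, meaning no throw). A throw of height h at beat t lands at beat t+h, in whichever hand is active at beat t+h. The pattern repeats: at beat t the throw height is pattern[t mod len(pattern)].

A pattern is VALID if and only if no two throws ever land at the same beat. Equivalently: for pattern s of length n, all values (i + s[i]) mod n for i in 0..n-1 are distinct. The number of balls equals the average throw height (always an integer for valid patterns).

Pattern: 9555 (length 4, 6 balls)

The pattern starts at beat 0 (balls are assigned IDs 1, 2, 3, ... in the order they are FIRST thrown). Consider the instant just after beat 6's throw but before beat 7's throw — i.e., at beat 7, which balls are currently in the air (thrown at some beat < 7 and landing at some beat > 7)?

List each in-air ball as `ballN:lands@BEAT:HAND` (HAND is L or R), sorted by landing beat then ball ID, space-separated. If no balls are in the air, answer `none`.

Answer: ball4:lands@8:L ball1:lands@9:R ball6:lands@10:L ball2:lands@11:R ball5:lands@13:R

Derivation:
Beat 0 (L): throw ball1 h=9 -> lands@9:R; in-air after throw: [b1@9:R]
Beat 1 (R): throw ball2 h=5 -> lands@6:L; in-air after throw: [b2@6:L b1@9:R]
Beat 2 (L): throw ball3 h=5 -> lands@7:R; in-air after throw: [b2@6:L b3@7:R b1@9:R]
Beat 3 (R): throw ball4 h=5 -> lands@8:L; in-air after throw: [b2@6:L b3@7:R b4@8:L b1@9:R]
Beat 4 (L): throw ball5 h=9 -> lands@13:R; in-air after throw: [b2@6:L b3@7:R b4@8:L b1@9:R b5@13:R]
Beat 5 (R): throw ball6 h=5 -> lands@10:L; in-air after throw: [b2@6:L b3@7:R b4@8:L b1@9:R b6@10:L b5@13:R]
Beat 6 (L): throw ball2 h=5 -> lands@11:R; in-air after throw: [b3@7:R b4@8:L b1@9:R b6@10:L b2@11:R b5@13:R]
Beat 7 (R): throw ball3 h=5 -> lands@12:L; in-air after throw: [b4@8:L b1@9:R b6@10:L b2@11:R b3@12:L b5@13:R]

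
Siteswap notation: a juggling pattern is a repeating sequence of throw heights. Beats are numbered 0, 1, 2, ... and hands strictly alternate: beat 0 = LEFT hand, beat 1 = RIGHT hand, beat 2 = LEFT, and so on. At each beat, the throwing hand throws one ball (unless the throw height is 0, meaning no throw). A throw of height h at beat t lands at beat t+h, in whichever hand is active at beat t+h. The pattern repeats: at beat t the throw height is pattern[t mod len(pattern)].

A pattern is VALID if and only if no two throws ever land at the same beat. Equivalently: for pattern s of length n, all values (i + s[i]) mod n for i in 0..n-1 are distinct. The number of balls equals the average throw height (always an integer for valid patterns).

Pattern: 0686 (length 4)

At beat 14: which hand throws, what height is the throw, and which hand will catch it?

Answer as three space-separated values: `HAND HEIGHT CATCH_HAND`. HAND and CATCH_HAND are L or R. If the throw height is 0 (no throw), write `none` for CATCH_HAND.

Beat 14: 14 mod 2 = 0, so hand = L
Throw height = pattern[14 mod 4] = pattern[2] = 8
Lands at beat 14+8=22, 22 mod 2 = 0, so catch hand = L

Answer: L 8 L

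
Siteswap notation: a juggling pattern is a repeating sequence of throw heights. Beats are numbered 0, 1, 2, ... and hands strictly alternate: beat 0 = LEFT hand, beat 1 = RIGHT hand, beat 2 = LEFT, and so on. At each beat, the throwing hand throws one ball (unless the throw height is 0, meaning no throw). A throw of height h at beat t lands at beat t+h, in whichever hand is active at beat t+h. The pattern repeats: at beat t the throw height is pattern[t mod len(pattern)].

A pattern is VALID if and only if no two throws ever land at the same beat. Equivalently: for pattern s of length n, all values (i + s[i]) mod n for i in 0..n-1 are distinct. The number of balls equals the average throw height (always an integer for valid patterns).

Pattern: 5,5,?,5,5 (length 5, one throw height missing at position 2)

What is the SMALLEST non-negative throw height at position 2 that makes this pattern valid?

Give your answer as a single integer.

i=0: (0 + 5) mod 5 = 0
i=1: (1 + 5) mod 5 = 1
i=2: s[i]=? (unknown)
i=3: (3 + 5) mod 5 = 3
i=4: (4 + 5) mod 5 = 4
Known residues: [0, 1, 3, 4]; need a permutation of 0..4, so missing residue r = 2
Need (2 + s) mod 5 = 2; smallest s = (2 - 2) mod 5 = 0

Answer: 0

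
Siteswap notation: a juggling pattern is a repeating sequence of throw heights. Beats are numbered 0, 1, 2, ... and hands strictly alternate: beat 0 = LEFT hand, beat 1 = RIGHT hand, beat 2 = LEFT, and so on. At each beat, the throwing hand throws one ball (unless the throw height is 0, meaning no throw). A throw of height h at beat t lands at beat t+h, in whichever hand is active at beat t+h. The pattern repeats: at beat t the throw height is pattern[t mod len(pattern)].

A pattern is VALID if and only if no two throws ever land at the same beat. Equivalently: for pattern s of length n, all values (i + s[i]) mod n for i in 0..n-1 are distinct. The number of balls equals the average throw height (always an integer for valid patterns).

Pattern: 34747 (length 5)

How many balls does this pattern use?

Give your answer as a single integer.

Answer: 5

Derivation:
Pattern = [3, 4, 7, 4, 7], length n = 5
  position 0: throw height = 3, running sum = 3
  position 1: throw height = 4, running sum = 7
  position 2: throw height = 7, running sum = 14
  position 3: throw height = 4, running sum = 18
  position 4: throw height = 7, running sum = 25
Total sum = 25; balls = sum / n = 25 / 5 = 5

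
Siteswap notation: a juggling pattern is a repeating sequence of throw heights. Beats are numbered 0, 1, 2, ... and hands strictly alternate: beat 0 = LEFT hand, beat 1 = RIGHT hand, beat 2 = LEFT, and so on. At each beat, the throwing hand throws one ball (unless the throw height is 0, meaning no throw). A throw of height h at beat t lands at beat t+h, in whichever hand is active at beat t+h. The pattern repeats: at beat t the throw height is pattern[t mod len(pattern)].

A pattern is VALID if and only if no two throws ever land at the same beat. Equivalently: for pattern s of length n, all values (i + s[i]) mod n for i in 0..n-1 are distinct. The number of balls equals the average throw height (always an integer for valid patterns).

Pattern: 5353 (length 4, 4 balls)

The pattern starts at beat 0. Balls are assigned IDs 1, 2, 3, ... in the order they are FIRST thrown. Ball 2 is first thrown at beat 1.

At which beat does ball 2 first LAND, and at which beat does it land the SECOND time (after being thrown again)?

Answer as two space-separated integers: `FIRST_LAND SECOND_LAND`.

Answer: 4 9

Derivation:
Beat 0 (L): throw ball1 h=5 -> lands@5:R; in-air after throw: [b1@5:R]
Beat 1 (R): throw ball2 h=3 -> lands@4:L; in-air after throw: [b2@4:L b1@5:R]
Beat 2 (L): throw ball3 h=5 -> lands@7:R; in-air after throw: [b2@4:L b1@5:R b3@7:R]
Beat 3 (R): throw ball4 h=3 -> lands@6:L; in-air after throw: [b2@4:L b1@5:R b4@6:L b3@7:R]
Beat 4 (L): throw ball2 h=5 -> lands@9:R; in-air after throw: [b1@5:R b4@6:L b3@7:R b2@9:R]
Beat 5 (R): throw ball1 h=3 -> lands@8:L; in-air after throw: [b4@6:L b3@7:R b1@8:L b2@9:R]
Beat 6 (L): throw ball4 h=5 -> lands@11:R; in-air after throw: [b3@7:R b1@8:L b2@9:R b4@11:R]
Beat 7 (R): throw ball3 h=3 -> lands@10:L; in-air after throw: [b1@8:L b2@9:R b3@10:L b4@11:R]
Beat 8 (L): throw ball1 h=5 -> lands@13:R; in-air after throw: [b2@9:R b3@10:L b4@11:R b1@13:R]
Beat 9 (R): throw ball2 h=3 -> lands@12:L; in-air after throw: [b3@10:L b4@11:R b2@12:L b1@13:R]
Ball 2: thrown@1 h=3 -> first land @4; rethrown@4 h=5 -> second land @9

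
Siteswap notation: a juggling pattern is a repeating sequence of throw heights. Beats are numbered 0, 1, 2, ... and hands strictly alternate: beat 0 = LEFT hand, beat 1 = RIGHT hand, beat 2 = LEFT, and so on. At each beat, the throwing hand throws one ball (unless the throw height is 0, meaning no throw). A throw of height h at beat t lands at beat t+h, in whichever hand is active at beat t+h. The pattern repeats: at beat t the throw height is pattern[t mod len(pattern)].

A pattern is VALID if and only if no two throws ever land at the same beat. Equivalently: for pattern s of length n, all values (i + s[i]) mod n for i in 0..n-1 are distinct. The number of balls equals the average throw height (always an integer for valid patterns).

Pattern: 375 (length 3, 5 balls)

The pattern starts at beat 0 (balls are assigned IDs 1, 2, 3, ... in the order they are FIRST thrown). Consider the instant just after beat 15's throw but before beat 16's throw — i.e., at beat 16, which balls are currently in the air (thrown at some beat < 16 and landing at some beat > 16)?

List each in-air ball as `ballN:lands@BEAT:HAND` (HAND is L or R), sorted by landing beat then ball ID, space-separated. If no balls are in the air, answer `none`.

Beat 0 (L): throw ball1 h=3 -> lands@3:R; in-air after throw: [b1@3:R]
Beat 1 (R): throw ball2 h=7 -> lands@8:L; in-air after throw: [b1@3:R b2@8:L]
Beat 2 (L): throw ball3 h=5 -> lands@7:R; in-air after throw: [b1@3:R b3@7:R b2@8:L]
Beat 3 (R): throw ball1 h=3 -> lands@6:L; in-air after throw: [b1@6:L b3@7:R b2@8:L]
Beat 4 (L): throw ball4 h=7 -> lands@11:R; in-air after throw: [b1@6:L b3@7:R b2@8:L b4@11:R]
Beat 5 (R): throw ball5 h=5 -> lands@10:L; in-air after throw: [b1@6:L b3@7:R b2@8:L b5@10:L b4@11:R]
Beat 6 (L): throw ball1 h=3 -> lands@9:R; in-air after throw: [b3@7:R b2@8:L b1@9:R b5@10:L b4@11:R]
Beat 7 (R): throw ball3 h=7 -> lands@14:L; in-air after throw: [b2@8:L b1@9:R b5@10:L b4@11:R b3@14:L]
Beat 8 (L): throw ball2 h=5 -> lands@13:R; in-air after throw: [b1@9:R b5@10:L b4@11:R b2@13:R b3@14:L]
Beat 9 (R): throw ball1 h=3 -> lands@12:L; in-air after throw: [b5@10:L b4@11:R b1@12:L b2@13:R b3@14:L]
Beat 10 (L): throw ball5 h=7 -> lands@17:R; in-air after throw: [b4@11:R b1@12:L b2@13:R b3@14:L b5@17:R]
Beat 11 (R): throw ball4 h=5 -> lands@16:L; in-air after throw: [b1@12:L b2@13:R b3@14:L b4@16:L b5@17:R]
Beat 12 (L): throw ball1 h=3 -> lands@15:R; in-air after throw: [b2@13:R b3@14:L b1@15:R b4@16:L b5@17:R]
Beat 13 (R): throw ball2 h=7 -> lands@20:L; in-air after throw: [b3@14:L b1@15:R b4@16:L b5@17:R b2@20:L]
Beat 14 (L): throw ball3 h=5 -> lands@19:R; in-air after throw: [b1@15:R b4@16:L b5@17:R b3@19:R b2@20:L]
Beat 15 (R): throw ball1 h=3 -> lands@18:L; in-air after throw: [b4@16:L b5@17:R b1@18:L b3@19:R b2@20:L]
Beat 16 (L): throw ball4 h=7 -> lands@23:R; in-air after throw: [b5@17:R b1@18:L b3@19:R b2@20:L b4@23:R]

Answer: ball5:lands@17:R ball1:lands@18:L ball3:lands@19:R ball2:lands@20:L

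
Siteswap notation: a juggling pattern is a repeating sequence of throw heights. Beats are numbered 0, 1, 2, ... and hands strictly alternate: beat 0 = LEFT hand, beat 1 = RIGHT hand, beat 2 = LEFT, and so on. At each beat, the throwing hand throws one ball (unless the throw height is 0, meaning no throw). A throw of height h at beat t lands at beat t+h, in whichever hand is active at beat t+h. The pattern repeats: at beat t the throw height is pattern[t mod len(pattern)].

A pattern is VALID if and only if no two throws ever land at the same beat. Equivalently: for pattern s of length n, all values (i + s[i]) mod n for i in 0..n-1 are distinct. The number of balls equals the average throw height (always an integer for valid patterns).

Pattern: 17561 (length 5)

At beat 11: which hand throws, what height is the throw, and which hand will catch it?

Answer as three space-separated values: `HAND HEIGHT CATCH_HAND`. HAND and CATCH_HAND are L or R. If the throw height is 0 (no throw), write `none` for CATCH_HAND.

Beat 11: 11 mod 2 = 1, so hand = R
Throw height = pattern[11 mod 5] = pattern[1] = 7
Lands at beat 11+7=18, 18 mod 2 = 0, so catch hand = L

Answer: R 7 L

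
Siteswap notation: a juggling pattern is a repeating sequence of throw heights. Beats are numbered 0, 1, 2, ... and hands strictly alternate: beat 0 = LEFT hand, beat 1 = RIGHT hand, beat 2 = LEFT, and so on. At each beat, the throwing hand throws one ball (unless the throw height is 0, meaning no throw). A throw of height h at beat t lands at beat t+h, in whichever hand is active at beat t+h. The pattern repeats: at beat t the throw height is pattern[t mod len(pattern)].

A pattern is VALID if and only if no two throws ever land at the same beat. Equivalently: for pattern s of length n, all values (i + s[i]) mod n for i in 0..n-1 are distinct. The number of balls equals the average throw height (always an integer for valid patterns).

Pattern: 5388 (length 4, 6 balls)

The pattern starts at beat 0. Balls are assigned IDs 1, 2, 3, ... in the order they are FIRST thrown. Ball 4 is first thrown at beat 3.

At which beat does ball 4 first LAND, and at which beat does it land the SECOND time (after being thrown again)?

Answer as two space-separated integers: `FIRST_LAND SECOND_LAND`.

Answer: 11 19

Derivation:
Beat 0 (L): throw ball1 h=5 -> lands@5:R; in-air after throw: [b1@5:R]
Beat 1 (R): throw ball2 h=3 -> lands@4:L; in-air after throw: [b2@4:L b1@5:R]
Beat 2 (L): throw ball3 h=8 -> lands@10:L; in-air after throw: [b2@4:L b1@5:R b3@10:L]
Beat 3 (R): throw ball4 h=8 -> lands@11:R; in-air after throw: [b2@4:L b1@5:R b3@10:L b4@11:R]
Beat 4 (L): throw ball2 h=5 -> lands@9:R; in-air after throw: [b1@5:R b2@9:R b3@10:L b4@11:R]
Beat 5 (R): throw ball1 h=3 -> lands@8:L; in-air after throw: [b1@8:L b2@9:R b3@10:L b4@11:R]
Beat 6 (L): throw ball5 h=8 -> lands@14:L; in-air after throw: [b1@8:L b2@9:R b3@10:L b4@11:R b5@14:L]
Beat 7 (R): throw ball6 h=8 -> lands@15:R; in-air after throw: [b1@8:L b2@9:R b3@10:L b4@11:R b5@14:L b6@15:R]
Beat 8 (L): throw ball1 h=5 -> lands@13:R; in-air after throw: [b2@9:R b3@10:L b4@11:R b1@13:R b5@14:L b6@15:R]
Beat 9 (R): throw ball2 h=3 -> lands@12:L; in-air after throw: [b3@10:L b4@11:R b2@12:L b1@13:R b5@14:L b6@15:R]
Beat 10 (L): throw ball3 h=8 -> lands@18:L; in-air after throw: [b4@11:R b2@12:L b1@13:R b5@14:L b6@15:R b3@18:L]
Beat 11 (R): throw ball4 h=8 -> lands@19:R; in-air after throw: [b2@12:L b1@13:R b5@14:L b6@15:R b3@18:L b4@19:R]
Beat 12 (L): throw ball2 h=5 -> lands@17:R; in-air after throw: [b1@13:R b5@14:L b6@15:R b2@17:R b3@18:L b4@19:R]
Beat 13 (R): throw ball1 h=3 -> lands@16:L; in-air after throw: [b5@14:L b6@15:R b1@16:L b2@17:R b3@18:L b4@19:R]
Beat 14 (L): throw ball5 h=8 -> lands@22:L; in-air after throw: [b6@15:R b1@16:L b2@17:R b3@18:L b4@19:R b5@22:L]
Ball 4: thrown@3 h=8 -> first land @11; rethrown@11 h=8 -> second land @19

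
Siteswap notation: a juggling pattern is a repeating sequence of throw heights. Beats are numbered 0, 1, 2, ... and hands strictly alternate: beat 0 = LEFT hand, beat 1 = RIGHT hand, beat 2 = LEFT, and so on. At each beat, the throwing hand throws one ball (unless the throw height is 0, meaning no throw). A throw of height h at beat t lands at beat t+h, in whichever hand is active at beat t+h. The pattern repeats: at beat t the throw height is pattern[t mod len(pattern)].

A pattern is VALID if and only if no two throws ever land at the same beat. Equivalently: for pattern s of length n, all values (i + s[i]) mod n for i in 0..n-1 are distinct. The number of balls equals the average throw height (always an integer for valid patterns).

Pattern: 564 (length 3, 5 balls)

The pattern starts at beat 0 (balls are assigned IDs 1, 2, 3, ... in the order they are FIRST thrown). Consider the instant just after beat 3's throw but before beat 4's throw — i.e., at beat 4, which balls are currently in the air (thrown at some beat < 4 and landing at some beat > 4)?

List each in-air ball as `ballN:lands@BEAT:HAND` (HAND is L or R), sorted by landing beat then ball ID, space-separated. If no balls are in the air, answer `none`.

Answer: ball1:lands@5:R ball3:lands@6:L ball2:lands@7:R ball4:lands@8:L

Derivation:
Beat 0 (L): throw ball1 h=5 -> lands@5:R; in-air after throw: [b1@5:R]
Beat 1 (R): throw ball2 h=6 -> lands@7:R; in-air after throw: [b1@5:R b2@7:R]
Beat 2 (L): throw ball3 h=4 -> lands@6:L; in-air after throw: [b1@5:R b3@6:L b2@7:R]
Beat 3 (R): throw ball4 h=5 -> lands@8:L; in-air after throw: [b1@5:R b3@6:L b2@7:R b4@8:L]
Beat 4 (L): throw ball5 h=6 -> lands@10:L; in-air after throw: [b1@5:R b3@6:L b2@7:R b4@8:L b5@10:L]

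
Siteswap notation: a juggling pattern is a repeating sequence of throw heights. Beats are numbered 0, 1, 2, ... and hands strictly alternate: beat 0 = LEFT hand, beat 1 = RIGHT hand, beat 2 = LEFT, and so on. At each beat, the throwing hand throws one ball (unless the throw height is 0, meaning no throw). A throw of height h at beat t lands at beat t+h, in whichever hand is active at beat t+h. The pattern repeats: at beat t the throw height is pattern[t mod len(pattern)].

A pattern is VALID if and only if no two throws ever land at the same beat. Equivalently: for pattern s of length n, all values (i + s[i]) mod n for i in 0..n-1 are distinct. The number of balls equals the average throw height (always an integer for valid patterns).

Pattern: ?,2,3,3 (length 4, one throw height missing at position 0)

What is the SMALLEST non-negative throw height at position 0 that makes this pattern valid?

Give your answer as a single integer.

Answer: 0

Derivation:
i=0: s[i]=? (unknown)
i=1: (1 + 2) mod 4 = 3
i=2: (2 + 3) mod 4 = 1
i=3: (3 + 3) mod 4 = 2
Known residues: [1, 2, 3]; need a permutation of 0..3, so missing residue r = 0
Need (0 + s) mod 4 = 0; smallest s = (0 - 0) mod 4 = 0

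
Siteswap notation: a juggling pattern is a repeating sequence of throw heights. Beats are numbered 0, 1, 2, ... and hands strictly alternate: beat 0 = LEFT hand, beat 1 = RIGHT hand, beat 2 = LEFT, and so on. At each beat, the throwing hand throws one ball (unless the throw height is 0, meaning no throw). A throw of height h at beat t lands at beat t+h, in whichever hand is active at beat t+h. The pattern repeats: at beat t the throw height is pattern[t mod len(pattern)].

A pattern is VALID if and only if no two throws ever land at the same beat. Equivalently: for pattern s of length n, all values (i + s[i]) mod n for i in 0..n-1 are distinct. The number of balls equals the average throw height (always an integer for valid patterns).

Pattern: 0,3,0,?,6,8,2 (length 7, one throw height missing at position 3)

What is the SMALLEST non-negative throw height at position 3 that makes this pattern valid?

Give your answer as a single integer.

i=0: (0 + 0) mod 7 = 0
i=1: (1 + 3) mod 7 = 4
i=2: (2 + 0) mod 7 = 2
i=3: s[i]=? (unknown)
i=4: (4 + 6) mod 7 = 3
i=5: (5 + 8) mod 7 = 6
i=6: (6 + 2) mod 7 = 1
Known residues: [0, 1, 2, 3, 4, 6]; need a permutation of 0..6, so missing residue r = 5
Need (3 + s) mod 7 = 5; smallest s = (5 - 3) mod 7 = 2

Answer: 2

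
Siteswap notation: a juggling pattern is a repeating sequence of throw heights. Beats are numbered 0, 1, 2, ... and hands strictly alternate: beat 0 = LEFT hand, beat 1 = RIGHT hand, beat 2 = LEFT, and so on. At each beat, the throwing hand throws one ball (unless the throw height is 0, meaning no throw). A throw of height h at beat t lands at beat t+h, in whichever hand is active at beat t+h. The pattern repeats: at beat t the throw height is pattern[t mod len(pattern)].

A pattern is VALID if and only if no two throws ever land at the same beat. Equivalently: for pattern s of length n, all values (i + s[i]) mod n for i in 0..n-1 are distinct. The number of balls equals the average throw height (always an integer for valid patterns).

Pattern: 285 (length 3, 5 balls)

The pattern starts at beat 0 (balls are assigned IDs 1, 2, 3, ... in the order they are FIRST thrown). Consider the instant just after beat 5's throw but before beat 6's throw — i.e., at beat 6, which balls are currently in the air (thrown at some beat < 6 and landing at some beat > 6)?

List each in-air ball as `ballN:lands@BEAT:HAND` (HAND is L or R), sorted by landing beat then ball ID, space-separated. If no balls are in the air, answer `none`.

Answer: ball1:lands@7:R ball2:lands@9:R ball3:lands@10:L ball4:lands@12:L

Derivation:
Beat 0 (L): throw ball1 h=2 -> lands@2:L; in-air after throw: [b1@2:L]
Beat 1 (R): throw ball2 h=8 -> lands@9:R; in-air after throw: [b1@2:L b2@9:R]
Beat 2 (L): throw ball1 h=5 -> lands@7:R; in-air after throw: [b1@7:R b2@9:R]
Beat 3 (R): throw ball3 h=2 -> lands@5:R; in-air after throw: [b3@5:R b1@7:R b2@9:R]
Beat 4 (L): throw ball4 h=8 -> lands@12:L; in-air after throw: [b3@5:R b1@7:R b2@9:R b4@12:L]
Beat 5 (R): throw ball3 h=5 -> lands@10:L; in-air after throw: [b1@7:R b2@9:R b3@10:L b4@12:L]
Beat 6 (L): throw ball5 h=2 -> lands@8:L; in-air after throw: [b1@7:R b5@8:L b2@9:R b3@10:L b4@12:L]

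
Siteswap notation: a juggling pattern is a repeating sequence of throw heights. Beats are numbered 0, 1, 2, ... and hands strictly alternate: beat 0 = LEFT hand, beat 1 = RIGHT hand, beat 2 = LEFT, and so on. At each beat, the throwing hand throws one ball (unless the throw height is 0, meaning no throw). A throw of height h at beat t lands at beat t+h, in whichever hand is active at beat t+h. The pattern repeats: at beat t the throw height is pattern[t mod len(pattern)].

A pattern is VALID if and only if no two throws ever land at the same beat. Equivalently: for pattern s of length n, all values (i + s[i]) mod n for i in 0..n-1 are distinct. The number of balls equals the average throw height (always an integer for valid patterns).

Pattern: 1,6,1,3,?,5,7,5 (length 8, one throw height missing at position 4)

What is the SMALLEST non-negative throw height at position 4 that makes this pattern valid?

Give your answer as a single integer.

Answer: 4

Derivation:
i=0: (0 + 1) mod 8 = 1
i=1: (1 + 6) mod 8 = 7
i=2: (2 + 1) mod 8 = 3
i=3: (3 + 3) mod 8 = 6
i=4: s[i]=? (unknown)
i=5: (5 + 5) mod 8 = 2
i=6: (6 + 7) mod 8 = 5
i=7: (7 + 5) mod 8 = 4
Known residues: [1, 2, 3, 4, 5, 6, 7]; need a permutation of 0..7, so missing residue r = 0
Need (4 + s) mod 8 = 0; smallest s = (0 - 4) mod 8 = 4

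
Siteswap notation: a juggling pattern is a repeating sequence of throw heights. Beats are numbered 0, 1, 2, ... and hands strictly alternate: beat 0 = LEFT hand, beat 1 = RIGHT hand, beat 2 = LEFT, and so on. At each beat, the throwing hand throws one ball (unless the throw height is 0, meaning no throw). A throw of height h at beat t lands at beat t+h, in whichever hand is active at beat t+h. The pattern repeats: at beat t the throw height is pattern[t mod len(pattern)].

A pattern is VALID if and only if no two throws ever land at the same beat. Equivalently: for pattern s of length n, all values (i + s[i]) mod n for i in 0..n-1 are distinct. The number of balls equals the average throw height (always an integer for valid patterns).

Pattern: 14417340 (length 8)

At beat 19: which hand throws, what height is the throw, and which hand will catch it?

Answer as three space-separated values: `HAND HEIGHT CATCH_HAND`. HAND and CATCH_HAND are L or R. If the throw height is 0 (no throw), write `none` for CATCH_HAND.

Answer: R 1 L

Derivation:
Beat 19: 19 mod 2 = 1, so hand = R
Throw height = pattern[19 mod 8] = pattern[3] = 1
Lands at beat 19+1=20, 20 mod 2 = 0, so catch hand = L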